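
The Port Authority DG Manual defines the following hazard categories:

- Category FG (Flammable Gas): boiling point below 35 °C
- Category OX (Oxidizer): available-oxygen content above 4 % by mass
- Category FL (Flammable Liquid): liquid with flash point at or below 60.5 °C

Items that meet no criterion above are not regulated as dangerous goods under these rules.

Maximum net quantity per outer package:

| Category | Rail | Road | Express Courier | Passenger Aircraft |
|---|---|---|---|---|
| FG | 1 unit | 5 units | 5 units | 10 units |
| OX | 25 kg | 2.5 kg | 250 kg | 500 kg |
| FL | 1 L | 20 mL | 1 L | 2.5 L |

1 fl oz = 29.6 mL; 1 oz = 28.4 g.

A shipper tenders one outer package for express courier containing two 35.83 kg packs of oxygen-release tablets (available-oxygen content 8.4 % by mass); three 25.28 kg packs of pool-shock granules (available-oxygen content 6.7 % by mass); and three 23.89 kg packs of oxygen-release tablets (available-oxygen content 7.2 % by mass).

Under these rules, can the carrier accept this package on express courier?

The oxygen-release tablets have available-oxygen content 8.4 % by mass, which is > 4 % by mass, so they are Category OX (Oxidizer).
The pool-shock granules have available-oxygen content 6.7 % by mass, which is > 4 % by mass, so they are Category OX (Oxidizer).
With available-oxygen content 7.2 % by mass (> 4 % by mass), the oxygen-release tablets fall in Category OX.
Total Category OX: (two 35.83 kg packs = 71.66 kg) + (three 25.28 kg packs = 75.84 kg) + (three 23.89 kg packs = 71.67 kg) = 219.17 kg.
219.17 kg ≤ 250 kg (express courier limit, Category OX) — within limit.

Yes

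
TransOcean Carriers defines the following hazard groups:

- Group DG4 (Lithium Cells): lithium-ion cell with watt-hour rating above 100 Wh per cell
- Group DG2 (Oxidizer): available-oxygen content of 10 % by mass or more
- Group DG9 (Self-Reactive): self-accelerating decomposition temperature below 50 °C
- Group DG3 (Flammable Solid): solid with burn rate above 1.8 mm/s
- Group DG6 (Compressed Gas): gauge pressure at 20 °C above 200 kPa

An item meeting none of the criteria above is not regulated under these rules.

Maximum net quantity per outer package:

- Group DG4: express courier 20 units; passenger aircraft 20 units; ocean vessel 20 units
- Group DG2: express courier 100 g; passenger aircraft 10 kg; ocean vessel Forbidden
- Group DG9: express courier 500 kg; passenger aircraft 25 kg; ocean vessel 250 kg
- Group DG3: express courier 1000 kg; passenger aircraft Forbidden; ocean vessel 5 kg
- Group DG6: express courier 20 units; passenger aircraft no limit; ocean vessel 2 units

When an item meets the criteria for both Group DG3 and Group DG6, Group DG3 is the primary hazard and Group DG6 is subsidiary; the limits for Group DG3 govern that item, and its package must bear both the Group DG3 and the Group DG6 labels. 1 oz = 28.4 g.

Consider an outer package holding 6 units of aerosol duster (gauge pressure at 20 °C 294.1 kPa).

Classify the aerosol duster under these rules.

The aerosol duster has gauge pressure at 20 °C 294.1 kPa, which is > 200 kPa, so it is Group DG6 (Compressed Gas).

Group DG6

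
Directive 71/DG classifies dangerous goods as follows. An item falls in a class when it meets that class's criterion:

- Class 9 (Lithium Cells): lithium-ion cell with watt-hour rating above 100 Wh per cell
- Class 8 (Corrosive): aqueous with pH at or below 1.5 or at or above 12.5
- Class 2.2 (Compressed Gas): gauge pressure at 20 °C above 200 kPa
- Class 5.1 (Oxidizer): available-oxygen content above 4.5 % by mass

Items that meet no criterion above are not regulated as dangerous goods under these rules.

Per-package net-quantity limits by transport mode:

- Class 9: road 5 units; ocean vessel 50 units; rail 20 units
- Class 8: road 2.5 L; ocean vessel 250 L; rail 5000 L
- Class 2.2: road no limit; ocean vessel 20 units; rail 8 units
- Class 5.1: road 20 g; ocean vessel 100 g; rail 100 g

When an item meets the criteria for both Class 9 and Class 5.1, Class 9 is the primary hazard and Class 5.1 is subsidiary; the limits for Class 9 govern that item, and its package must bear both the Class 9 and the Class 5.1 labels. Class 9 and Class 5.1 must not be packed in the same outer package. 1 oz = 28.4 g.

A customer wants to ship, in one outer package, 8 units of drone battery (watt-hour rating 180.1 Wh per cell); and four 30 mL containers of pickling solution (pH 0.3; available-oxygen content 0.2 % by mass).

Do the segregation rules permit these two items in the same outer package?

Yes

Drone battery: watt-hour rating 180.1 Wh per cell > 100 Wh per cell → Class 9 (Lithium Cells).
Pickling solution: pH 0.3 ≤ 1.5 → Class 8 (Corrosive).
No segregation rule bars Class 9 with Class 8.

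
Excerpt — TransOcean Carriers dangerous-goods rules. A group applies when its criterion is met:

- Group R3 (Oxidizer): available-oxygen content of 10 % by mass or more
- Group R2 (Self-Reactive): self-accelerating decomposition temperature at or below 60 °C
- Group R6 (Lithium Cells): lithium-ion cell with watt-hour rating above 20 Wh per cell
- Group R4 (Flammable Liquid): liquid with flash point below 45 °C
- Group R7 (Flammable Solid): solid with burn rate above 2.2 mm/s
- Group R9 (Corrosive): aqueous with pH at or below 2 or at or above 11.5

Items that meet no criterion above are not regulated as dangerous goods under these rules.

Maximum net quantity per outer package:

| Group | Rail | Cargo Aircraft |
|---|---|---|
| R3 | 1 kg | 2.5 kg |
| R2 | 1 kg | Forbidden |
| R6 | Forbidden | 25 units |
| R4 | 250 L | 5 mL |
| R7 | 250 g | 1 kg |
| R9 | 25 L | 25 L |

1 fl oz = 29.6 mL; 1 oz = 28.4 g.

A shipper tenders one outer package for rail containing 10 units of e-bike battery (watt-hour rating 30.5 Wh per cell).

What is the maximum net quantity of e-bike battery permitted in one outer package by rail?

E-bike battery: watt-hour rating 30.5 Wh per cell > 20 Wh per cell → Group R6 (Lithium Cells).
The rail limit for Group R6 is Forbidden.

Forbidden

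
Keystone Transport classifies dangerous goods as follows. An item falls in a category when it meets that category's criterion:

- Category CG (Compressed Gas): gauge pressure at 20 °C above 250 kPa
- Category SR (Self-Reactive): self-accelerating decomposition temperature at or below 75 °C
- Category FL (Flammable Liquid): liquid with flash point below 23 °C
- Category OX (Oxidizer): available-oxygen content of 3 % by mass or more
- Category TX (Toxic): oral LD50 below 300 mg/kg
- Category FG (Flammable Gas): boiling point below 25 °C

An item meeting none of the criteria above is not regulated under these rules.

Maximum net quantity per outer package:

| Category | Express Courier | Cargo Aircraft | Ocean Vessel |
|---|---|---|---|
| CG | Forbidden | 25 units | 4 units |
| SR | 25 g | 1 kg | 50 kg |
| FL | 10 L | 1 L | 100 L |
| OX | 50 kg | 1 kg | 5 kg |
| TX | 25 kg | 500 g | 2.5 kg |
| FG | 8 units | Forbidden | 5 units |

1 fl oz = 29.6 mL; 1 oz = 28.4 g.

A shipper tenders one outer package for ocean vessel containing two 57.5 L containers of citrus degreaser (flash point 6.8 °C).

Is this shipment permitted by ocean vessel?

Flash point 6.8 °C meets the Category FL criterion (Flammable Liquid), so the citrus degreaser is Category FL.
Category FL quantity: two 57.5 L containers = 115 L.
115 L exceeds the ocean vessel limit of 100 L for Category FL.

No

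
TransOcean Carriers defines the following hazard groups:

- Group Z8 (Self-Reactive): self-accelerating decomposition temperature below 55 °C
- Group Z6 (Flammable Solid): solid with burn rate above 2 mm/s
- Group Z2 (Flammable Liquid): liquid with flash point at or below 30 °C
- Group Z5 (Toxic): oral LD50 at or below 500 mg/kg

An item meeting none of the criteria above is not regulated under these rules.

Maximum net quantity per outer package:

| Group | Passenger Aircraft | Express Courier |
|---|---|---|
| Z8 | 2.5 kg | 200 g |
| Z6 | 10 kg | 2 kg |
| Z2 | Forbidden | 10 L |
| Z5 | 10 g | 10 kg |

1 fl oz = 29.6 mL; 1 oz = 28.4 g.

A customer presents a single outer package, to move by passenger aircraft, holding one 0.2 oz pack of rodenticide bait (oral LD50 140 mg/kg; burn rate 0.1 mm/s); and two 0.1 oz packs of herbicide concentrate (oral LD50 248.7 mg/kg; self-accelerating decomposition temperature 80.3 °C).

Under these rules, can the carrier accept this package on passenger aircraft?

No

Rodenticide bait: oral LD50 140 mg/kg ≤ 500 mg/kg → Group Z5 (Toxic).
The herbicide concentrate has oral LD50 248.7 mg/kg, which is ≤ 500 mg/kg, so it is Group Z5 (Toxic).
Total Group Z5: (one 0.2 oz pack = 5.68 g) + (two 0.1 oz packs = 5.68 g) = 11.36 g.
That exceeds the Group Z5 passenger aircraft limit of 10 g.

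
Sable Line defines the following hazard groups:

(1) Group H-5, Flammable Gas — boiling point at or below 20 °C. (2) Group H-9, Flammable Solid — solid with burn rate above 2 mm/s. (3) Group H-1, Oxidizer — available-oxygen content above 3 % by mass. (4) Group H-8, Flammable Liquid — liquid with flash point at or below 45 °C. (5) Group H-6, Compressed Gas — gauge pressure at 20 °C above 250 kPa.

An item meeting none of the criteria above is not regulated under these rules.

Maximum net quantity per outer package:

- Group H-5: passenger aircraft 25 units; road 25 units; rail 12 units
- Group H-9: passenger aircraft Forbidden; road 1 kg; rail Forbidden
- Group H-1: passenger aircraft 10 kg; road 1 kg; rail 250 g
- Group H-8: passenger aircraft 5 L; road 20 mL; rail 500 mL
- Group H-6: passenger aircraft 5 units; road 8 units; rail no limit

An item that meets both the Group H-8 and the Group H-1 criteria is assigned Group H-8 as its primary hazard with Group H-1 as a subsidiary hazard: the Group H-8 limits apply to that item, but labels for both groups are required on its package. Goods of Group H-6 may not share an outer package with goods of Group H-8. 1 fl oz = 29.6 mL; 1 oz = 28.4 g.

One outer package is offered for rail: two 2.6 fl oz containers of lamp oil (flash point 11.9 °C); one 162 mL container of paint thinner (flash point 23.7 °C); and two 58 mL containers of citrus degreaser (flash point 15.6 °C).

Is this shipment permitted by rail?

With flash point 11.9 °C (≤ 45 °C), the lamp oil falls in Group H-8.
With flash point 23.7 °C (≤ 45 °C), the paint thinner falls in Group H-8.
With flash point 15.6 °C (≤ 45 °C), the citrus degreaser falls in Group H-8.
Total Group H-8: (two 2.6 fl oz containers = 153.92 mL) + 162 mL + (two 58 mL containers = 116 mL) = 431.92 mL.
431.92 mL is within the rail limit of 500 mL for Group H-8.

Yes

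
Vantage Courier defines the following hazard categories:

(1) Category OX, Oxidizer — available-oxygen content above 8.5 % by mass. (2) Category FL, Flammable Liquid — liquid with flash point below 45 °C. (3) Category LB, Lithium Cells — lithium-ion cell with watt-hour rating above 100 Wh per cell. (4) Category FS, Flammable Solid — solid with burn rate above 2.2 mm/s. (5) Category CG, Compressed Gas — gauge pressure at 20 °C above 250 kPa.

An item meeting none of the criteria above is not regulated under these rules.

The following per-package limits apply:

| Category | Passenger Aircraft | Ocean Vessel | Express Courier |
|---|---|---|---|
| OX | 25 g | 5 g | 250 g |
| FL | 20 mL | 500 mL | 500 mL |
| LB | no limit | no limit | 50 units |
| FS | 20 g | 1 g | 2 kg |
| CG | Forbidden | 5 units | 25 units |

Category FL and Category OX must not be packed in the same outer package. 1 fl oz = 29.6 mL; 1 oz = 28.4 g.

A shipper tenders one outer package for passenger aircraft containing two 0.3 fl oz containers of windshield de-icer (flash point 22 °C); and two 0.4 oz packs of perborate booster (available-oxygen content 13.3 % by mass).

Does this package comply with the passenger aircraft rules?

Windshield de-icer: flash point 22 °C < 45 °C → Category FL (Flammable Liquid).
Available-oxygen content 13.3 % by mass meets the Category OX criterion (Oxidizer), so the perborate booster is Category OX.
Category FL quantity: two 0.3 fl oz containers = 17.76 mL.
17.76 mL ≤ 20 mL (passenger aircraft limit, Category FL) — within limit.
Category OX quantity: two 0.4 oz packs = 22.72 g.
22.72 g ≤ 25 g (passenger aircraft limit, Category OX) — within limit.
Category FL and Category OX may not share an outer package.

No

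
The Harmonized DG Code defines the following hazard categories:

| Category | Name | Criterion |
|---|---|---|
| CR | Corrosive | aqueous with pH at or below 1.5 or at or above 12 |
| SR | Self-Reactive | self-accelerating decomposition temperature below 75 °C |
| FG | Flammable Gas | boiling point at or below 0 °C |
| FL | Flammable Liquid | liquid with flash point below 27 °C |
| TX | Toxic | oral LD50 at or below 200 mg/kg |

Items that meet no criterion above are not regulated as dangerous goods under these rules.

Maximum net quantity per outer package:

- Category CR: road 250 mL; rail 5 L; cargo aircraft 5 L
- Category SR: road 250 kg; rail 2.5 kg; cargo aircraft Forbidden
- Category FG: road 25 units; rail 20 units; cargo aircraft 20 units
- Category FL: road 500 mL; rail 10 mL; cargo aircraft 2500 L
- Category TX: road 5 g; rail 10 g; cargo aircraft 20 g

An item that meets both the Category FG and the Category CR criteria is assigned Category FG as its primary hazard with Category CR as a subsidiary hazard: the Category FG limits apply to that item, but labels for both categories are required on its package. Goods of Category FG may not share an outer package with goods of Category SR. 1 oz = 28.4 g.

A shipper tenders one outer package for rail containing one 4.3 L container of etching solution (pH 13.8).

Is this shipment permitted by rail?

Etching solution: pH 13.8 ≥ 12 → Category CR (Corrosive).
Category CR quantity: 4.3 L.
4.3 L ≤ 5 L (rail limit, Category CR) — within limit.

Yes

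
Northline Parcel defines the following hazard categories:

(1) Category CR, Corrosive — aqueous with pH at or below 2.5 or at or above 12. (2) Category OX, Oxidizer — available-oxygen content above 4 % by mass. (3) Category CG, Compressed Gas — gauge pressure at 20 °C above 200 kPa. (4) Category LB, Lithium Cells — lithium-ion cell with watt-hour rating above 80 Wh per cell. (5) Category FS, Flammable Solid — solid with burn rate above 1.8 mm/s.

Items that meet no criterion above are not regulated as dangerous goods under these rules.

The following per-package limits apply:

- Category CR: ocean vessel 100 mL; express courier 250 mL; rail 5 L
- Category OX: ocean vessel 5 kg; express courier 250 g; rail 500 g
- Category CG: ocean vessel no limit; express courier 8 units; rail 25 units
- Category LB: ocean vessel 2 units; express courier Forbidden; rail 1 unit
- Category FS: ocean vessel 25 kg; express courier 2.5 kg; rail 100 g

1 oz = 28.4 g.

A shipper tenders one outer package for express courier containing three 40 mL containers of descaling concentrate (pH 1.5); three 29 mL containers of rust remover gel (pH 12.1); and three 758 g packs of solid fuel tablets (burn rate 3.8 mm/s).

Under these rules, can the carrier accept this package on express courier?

pH 1.5 meets the Category CR criterion (Corrosive), so the descaling concentrate is Category CR.
Rust remover gel: pH 12.1 ≥ 12 → Category CR (Corrosive).
The solid fuel tablets have burn rate 3.8 mm/s, which is > 1.8 mm/s, so they are Category FS (Flammable Solid).
Total Category CR: (three 40 mL containers = 120 mL) + (three 29 mL containers = 87 mL) = 207 mL.
207 mL is within the express courier limit of 250 mL for Category CR.
Category FS quantity: three 758 g packs = 2.274 kg.
That is within the Category FS express courier limit of 2.5 kg.
Every hazard category is within its express courier limit and no segregation rule is violated.

Yes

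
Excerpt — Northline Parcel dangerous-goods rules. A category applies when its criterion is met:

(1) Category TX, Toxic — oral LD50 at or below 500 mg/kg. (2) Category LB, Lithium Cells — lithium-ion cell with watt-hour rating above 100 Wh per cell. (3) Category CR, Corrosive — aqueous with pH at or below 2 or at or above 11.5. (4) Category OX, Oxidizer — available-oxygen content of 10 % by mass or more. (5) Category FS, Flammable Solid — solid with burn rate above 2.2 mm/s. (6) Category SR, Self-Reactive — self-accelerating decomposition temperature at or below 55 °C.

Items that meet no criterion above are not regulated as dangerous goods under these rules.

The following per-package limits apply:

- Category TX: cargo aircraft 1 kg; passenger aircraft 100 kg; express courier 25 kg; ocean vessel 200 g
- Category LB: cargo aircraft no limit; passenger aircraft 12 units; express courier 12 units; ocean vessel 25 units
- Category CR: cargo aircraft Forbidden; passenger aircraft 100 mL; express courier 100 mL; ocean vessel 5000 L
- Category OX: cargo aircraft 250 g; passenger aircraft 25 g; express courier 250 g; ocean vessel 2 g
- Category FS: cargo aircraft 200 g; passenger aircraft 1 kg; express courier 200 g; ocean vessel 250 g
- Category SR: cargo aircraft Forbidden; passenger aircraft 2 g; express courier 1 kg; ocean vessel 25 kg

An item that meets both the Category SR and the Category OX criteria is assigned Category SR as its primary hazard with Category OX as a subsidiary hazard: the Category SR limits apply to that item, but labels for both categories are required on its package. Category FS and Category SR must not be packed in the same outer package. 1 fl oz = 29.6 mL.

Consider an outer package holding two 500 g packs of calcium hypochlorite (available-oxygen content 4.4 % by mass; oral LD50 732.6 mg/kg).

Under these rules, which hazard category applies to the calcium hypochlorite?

oral LD50 732.6 mg/kg is not below 500 mg/kg, so Category TX does not apply.
available-oxygen content 4.4 % by mass is not above 10 % by mass, so Category OX does not apply.
No criterion is met, so the item is not regulated.

Not regulated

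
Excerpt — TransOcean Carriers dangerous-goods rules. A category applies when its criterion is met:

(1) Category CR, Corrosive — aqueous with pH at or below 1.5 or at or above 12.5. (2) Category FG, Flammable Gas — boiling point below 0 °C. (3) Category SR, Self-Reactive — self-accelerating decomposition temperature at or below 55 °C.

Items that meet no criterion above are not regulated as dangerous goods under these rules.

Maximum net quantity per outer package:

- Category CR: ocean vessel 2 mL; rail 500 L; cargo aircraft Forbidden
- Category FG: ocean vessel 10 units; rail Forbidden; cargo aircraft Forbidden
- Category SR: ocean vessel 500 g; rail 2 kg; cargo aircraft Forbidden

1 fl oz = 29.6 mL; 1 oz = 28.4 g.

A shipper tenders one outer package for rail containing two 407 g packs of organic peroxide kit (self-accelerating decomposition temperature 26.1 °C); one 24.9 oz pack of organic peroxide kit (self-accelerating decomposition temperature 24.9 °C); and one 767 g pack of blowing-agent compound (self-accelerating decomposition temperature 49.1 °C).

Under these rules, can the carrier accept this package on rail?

Organic peroxide kit: self-accelerating decomposition temperature 26.1 °C ≤ 55 °C → Category SR (Self-Reactive).
With self-accelerating decomposition temperature 24.9 °C (≤ 55 °C), the organic peroxide kit falls in Category SR.
Self-accelerating decomposition temperature 49.1 °C meets the Category SR criterion (Self-Reactive), so the blowing-agent compound is Category SR.
Total Category SR: (two 407 g packs = 814 g) + (one 24.9 oz pack = 707.16 g) + 767 g = 2288.16 g.
2288.16 g > 2 kg (rail limit, Category SR) — over the limit.

No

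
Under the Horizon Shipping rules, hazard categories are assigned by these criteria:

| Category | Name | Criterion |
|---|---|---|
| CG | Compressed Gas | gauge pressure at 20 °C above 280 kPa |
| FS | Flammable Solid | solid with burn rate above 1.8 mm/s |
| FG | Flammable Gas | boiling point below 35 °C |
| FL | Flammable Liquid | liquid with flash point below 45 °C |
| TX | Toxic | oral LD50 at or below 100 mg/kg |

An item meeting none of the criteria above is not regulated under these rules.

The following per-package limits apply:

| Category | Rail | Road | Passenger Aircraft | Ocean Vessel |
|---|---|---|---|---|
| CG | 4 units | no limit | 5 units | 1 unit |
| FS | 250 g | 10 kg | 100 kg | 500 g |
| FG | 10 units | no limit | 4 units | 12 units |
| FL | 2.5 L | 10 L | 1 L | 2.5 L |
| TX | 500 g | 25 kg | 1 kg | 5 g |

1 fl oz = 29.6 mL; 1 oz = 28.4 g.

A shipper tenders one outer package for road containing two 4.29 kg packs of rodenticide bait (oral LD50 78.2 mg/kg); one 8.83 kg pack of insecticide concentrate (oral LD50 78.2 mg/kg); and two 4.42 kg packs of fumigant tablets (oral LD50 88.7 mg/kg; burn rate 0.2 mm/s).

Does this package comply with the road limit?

With oral LD50 78.2 mg/kg (≤ 100 mg/kg), the rodenticide bait falls in Category TX.
Insecticide concentrate: oral LD50 78.2 mg/kg ≤ 100 mg/kg → Category TX (Toxic).
With oral LD50 88.7 mg/kg (≤ 100 mg/kg), the fumigant tablets fall in Category TX.
Total Category TX: (two 4.29 kg packs = 8.58 kg) + 8.83 kg + (two 4.42 kg packs = 8.84 kg) = 26.25 kg.
26.25 kg exceeds the road limit of 25 kg for Category TX.

No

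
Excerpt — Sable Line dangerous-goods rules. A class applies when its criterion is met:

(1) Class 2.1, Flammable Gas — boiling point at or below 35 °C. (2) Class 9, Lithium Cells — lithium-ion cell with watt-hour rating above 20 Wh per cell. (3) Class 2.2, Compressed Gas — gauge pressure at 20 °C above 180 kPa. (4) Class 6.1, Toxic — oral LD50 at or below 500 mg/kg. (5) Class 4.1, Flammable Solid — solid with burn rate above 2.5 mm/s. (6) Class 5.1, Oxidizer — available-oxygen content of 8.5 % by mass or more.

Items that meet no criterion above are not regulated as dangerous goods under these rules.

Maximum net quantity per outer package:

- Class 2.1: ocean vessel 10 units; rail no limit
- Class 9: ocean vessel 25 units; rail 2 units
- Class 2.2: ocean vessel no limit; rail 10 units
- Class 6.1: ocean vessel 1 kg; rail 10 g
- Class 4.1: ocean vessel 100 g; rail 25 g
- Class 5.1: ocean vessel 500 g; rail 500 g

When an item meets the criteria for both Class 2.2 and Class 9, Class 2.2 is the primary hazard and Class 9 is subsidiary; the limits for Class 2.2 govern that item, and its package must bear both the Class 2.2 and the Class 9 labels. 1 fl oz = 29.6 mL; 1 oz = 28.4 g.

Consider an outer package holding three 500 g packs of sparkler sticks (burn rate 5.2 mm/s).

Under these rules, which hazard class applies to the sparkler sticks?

Class 4.1

Sparkler sticks: burn rate 5.2 mm/s > 2.5 mm/s → Class 4.1 (Flammable Solid).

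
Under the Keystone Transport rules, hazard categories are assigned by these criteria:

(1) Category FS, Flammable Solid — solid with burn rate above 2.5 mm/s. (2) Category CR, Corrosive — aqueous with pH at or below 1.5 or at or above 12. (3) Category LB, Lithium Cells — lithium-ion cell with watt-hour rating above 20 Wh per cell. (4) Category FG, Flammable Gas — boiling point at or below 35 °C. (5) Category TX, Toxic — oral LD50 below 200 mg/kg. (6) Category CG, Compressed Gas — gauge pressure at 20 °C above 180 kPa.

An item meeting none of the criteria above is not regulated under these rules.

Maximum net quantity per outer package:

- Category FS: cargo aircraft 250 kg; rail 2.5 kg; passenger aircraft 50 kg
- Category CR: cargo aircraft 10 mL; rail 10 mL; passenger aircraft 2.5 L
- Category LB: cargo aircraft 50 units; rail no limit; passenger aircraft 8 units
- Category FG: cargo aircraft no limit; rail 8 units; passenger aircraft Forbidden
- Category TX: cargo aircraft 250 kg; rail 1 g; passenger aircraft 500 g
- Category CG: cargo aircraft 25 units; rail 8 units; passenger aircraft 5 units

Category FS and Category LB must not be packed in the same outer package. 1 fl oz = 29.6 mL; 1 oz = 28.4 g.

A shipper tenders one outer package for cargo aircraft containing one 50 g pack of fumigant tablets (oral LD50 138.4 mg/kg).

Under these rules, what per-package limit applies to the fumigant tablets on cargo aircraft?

With oral LD50 138.4 mg/kg (< 200 mg/kg), the fumigant tablets fall in Category TX.
The cargo aircraft limit for Category TX is 250 kg.

250 kg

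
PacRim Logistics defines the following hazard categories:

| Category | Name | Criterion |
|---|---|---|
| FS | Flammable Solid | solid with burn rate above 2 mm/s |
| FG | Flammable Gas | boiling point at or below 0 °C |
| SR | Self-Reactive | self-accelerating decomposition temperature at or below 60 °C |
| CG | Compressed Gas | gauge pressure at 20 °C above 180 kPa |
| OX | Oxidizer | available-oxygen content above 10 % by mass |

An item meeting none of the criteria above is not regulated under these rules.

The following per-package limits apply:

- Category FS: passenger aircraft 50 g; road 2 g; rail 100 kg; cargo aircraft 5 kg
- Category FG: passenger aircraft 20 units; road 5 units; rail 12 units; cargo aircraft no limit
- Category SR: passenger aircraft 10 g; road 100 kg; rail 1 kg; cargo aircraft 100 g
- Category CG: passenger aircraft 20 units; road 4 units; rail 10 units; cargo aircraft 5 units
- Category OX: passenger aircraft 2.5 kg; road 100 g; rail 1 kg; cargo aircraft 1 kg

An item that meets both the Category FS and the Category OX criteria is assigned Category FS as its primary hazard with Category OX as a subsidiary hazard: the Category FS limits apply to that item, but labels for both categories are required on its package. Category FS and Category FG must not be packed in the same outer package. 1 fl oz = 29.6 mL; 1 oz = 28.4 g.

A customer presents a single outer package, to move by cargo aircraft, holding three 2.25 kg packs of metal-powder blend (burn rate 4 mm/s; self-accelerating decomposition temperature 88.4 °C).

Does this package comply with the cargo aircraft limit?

No

Metal-powder blend: burn rate 4 mm/s > 2 mm/s → Category FS (Flammable Solid).
Category FS quantity: three 2.25 kg packs = 6.75 kg.
That exceeds the Category FS cargo aircraft limit of 5 kg.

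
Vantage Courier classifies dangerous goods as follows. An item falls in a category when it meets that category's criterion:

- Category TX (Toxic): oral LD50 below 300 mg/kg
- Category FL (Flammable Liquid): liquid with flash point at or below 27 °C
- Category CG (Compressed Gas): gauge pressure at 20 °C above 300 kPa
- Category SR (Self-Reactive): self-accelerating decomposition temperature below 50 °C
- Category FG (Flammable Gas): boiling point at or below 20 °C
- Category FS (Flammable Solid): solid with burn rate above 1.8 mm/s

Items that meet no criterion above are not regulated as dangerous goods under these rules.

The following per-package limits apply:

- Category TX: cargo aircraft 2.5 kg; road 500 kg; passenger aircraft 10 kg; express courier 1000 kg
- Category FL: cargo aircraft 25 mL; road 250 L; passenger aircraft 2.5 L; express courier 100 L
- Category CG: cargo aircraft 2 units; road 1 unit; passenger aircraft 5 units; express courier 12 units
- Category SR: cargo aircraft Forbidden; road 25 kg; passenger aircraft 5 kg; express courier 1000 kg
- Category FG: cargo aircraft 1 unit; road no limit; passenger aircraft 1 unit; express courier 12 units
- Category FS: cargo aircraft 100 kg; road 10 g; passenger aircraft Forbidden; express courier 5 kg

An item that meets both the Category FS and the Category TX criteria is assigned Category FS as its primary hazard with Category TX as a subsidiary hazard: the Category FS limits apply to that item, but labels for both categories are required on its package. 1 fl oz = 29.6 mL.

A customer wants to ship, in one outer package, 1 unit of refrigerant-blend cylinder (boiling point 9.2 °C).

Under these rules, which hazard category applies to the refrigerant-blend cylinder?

Category FG

Boiling point 9.2 °C meets the Category FG criterion (Flammable Gas), so the refrigerant-blend cylinder is Category FG.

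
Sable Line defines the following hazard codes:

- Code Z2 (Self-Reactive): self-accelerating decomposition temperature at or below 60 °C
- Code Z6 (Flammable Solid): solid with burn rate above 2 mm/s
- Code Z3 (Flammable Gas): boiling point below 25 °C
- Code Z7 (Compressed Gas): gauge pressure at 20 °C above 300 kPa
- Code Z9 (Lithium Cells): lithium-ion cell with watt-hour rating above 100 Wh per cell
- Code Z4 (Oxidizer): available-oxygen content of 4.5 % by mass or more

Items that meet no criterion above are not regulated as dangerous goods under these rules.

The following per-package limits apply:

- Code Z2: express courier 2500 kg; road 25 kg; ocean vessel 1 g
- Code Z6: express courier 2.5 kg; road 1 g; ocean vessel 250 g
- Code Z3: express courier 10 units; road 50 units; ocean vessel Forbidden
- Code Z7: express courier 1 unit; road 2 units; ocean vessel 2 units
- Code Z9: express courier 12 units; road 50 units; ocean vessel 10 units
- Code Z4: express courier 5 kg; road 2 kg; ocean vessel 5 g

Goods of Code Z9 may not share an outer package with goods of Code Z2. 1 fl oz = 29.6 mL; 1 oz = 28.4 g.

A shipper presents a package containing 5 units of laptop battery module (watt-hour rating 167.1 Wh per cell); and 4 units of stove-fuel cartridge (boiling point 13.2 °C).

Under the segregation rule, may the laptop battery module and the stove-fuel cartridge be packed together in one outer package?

Laptop battery module: watt-hour rating 167.1 Wh per cell > 100 Wh per cell → Code Z9 (Lithium Cells).
With boiling point 13.2 °C (< 25 °C), the stove-fuel cartridge falls in Code Z3.
No segregation rule bars Code Z9 with Code Z3.

Yes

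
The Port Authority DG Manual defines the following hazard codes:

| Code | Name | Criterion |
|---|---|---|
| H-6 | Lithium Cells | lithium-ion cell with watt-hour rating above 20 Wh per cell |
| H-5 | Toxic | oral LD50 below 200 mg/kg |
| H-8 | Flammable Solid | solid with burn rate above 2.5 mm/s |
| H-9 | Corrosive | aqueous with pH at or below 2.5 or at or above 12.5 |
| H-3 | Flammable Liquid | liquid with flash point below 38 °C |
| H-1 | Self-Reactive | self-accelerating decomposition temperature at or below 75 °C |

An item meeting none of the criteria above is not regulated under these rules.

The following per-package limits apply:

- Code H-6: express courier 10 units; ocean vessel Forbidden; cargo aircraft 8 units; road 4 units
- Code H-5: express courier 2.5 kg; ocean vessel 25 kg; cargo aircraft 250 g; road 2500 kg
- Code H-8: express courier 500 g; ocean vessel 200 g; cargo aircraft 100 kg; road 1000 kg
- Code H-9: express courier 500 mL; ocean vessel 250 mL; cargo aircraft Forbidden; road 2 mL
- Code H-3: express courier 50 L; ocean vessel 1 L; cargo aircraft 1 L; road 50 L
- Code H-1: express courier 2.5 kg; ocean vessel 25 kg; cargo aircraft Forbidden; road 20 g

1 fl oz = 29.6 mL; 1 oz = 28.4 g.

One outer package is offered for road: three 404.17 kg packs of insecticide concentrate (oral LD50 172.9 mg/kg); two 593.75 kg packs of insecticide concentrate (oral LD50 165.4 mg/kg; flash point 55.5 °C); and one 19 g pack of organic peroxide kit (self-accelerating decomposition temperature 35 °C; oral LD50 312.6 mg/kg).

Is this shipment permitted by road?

Yes

Oral LD50 172.9 mg/kg meets the Code H-5 criterion (Toxic), so the insecticide concentrate is Code H-5.
The insecticide concentrate has oral LD50 165.4 mg/kg, which is < 200 mg/kg, so it is Code H-5 (Toxic).
Self-accelerating decomposition temperature 35 °C meets the Code H-1 criterion (Self-Reactive), so the organic peroxide kit is Code H-1.
Code H-5 net quantity: (three 404.17 kg packs = 1212.51 kg) + (two 593.75 kg packs = 1187.5 kg) = 2400.01 kg.
That is within the Code H-5 road limit of 2500 kg.
Code H-1 quantity: 19 g.
That is within the Code H-1 road limit of 20 g.
Every hazard code is within its road limit and no segregation rule is violated.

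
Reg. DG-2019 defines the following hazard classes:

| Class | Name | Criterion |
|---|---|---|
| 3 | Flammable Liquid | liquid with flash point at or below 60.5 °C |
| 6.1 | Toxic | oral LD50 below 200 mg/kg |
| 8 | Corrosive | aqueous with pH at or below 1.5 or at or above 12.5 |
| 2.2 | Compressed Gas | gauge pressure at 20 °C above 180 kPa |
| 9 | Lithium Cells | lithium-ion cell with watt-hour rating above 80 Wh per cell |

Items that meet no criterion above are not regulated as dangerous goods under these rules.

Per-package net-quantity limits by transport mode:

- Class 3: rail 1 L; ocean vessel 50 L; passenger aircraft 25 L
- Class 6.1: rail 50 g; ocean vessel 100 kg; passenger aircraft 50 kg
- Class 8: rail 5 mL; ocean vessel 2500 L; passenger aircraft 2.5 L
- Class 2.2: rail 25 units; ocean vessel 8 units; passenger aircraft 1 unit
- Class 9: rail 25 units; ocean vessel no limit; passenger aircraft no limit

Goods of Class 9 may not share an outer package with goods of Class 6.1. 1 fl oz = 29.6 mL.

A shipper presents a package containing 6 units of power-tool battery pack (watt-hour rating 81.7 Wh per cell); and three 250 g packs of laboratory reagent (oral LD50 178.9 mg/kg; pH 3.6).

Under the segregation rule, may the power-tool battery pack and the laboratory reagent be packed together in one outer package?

No

The power-tool battery pack has watt-hour rating 81.7 Wh per cell, which is > 80 Wh per cell, so it is Class 9 (Lithium Cells).
Laboratory reagent: oral LD50 178.9 mg/kg < 200 mg/kg → Class 6.1 (Toxic).
Class 9 and Class 6.1 may not share an outer package.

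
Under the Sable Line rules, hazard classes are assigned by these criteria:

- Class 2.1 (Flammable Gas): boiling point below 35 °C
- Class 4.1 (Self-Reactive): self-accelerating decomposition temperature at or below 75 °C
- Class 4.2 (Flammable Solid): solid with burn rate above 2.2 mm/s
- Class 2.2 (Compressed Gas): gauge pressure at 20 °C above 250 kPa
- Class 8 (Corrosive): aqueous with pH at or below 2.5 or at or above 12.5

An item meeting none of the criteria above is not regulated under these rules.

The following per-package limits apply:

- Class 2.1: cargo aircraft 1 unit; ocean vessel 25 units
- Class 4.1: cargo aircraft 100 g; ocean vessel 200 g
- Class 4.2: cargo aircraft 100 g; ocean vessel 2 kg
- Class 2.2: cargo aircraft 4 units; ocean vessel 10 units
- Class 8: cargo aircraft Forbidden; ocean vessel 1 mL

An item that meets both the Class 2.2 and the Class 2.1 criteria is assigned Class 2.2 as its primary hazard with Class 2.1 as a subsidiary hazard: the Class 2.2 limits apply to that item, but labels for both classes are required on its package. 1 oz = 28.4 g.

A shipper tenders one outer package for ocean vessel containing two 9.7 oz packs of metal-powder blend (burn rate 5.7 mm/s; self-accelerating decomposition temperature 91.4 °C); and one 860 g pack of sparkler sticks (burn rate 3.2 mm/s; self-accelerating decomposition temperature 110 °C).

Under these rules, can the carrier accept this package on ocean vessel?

Burn rate 5.7 mm/s meets the Class 4.2 criterion (Flammable Solid), so the metal-powder blend is Class 4.2.
Sparkler sticks: burn rate 3.2 mm/s > 2.2 mm/s → Class 4.2 (Flammable Solid).
Class 4.2 net quantity: (two 9.7 oz packs = 550.96 g) + 860 g = 1410.96 g.
That is within the Class 4.2 ocean vessel limit of 2 kg.

Yes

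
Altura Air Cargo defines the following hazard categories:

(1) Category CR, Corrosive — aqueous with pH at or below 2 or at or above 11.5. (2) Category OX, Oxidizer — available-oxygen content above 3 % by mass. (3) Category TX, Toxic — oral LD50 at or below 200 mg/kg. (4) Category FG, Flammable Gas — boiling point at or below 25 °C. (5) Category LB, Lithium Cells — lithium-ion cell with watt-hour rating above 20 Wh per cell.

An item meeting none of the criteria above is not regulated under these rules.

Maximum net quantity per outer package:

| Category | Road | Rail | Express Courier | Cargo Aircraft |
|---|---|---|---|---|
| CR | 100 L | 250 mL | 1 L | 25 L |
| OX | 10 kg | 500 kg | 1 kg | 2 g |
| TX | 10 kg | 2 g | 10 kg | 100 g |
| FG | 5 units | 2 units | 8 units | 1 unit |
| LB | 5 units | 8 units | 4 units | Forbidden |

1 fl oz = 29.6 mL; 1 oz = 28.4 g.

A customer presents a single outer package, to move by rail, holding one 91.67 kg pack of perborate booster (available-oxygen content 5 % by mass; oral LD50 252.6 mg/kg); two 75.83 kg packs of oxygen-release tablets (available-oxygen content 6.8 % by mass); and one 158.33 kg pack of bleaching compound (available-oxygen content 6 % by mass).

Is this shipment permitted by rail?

Available-oxygen content 5 % by mass meets the Category OX criterion (Oxidizer), so the perborate booster is Category OX.
Oxygen-release tablets: available-oxygen content 6.8 % by mass > 3 % by mass → Category OX (Oxidizer).
The bleaching compound has available-oxygen content 6 % by mass, which is > 3 % by mass, so it is Category OX (Oxidizer).
Category OX net quantity: 91.67 kg + (two 75.83 kg packs = 151.66 kg) + 158.33 kg = 401.66 kg.
That is within the Category OX rail limit of 500 kg.

Yes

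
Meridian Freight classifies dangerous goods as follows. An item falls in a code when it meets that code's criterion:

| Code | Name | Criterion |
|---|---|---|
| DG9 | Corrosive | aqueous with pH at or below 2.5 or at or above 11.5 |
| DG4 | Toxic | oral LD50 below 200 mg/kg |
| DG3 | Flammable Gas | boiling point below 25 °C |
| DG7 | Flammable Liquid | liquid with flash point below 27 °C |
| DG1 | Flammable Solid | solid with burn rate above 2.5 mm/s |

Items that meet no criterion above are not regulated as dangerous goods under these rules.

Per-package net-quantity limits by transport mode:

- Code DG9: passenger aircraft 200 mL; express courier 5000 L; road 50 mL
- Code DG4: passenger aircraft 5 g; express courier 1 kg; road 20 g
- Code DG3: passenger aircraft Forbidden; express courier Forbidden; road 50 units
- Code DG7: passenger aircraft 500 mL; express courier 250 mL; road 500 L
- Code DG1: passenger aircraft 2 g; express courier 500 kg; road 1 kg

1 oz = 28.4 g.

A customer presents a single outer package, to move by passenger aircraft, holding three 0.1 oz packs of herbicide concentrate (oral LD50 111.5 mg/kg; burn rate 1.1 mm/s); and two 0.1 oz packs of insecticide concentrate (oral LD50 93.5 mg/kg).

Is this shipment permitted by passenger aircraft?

Oral LD50 111.5 mg/kg meets the Code DG4 criterion (Toxic), so the herbicide concentrate is Code DG4.
Insecticide concentrate: oral LD50 93.5 mg/kg < 200 mg/kg → Code DG4 (Toxic).
Total Code DG4: (three 0.1 oz packs = 8.52 g) + (two 0.1 oz packs = 5.68 g) = 14.2 g.
That exceeds the Code DG4 passenger aircraft limit of 5 g.

No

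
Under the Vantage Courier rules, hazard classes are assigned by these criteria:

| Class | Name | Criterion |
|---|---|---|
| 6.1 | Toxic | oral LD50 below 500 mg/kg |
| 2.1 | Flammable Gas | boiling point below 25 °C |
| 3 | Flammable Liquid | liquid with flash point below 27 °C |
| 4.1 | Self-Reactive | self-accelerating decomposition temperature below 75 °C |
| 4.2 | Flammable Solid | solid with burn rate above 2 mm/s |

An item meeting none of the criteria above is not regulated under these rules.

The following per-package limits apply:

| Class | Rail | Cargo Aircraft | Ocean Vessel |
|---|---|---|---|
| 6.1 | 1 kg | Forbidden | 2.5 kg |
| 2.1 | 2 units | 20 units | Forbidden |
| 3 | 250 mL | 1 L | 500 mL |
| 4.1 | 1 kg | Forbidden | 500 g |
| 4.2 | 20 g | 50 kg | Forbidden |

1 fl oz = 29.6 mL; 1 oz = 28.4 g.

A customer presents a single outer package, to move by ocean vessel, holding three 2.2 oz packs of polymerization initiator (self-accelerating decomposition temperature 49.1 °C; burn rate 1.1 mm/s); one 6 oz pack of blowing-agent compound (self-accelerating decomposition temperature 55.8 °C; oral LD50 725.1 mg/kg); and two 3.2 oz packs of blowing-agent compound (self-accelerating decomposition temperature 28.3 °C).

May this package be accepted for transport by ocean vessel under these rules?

No

Polymerization initiator: self-accelerating decomposition temperature 49.1 °C < 75 °C → Class 4.1 (Self-Reactive).
The blowing-agent compound has self-accelerating decomposition temperature 55.8 °C, which is < 75 °C, so it is Class 4.1 (Self-Reactive).
Self-accelerating decomposition temperature 28.3 °C meets the Class 4.1 criterion (Self-Reactive), so the blowing-agent compound is Class 4.1.
Total Class 4.1: (three 2.2 oz packs = 187.44 g) + (one 6 oz pack = 170.4 g) + (two 3.2 oz packs = 181.76 g) = 539.6 g.
539.6 g exceeds the ocean vessel limit of 500 g for Class 4.1.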